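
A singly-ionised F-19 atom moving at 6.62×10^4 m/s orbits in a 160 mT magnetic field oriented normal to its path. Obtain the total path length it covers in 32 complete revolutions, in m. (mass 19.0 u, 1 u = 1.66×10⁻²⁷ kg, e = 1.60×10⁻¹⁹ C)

L ≈ 16.4 m

r = mv/(qB) = 0.0816 m, so one revolution covers 2πr = 0.512 m.
In 32 revolutions: L = 32·2πr = 16.4 m.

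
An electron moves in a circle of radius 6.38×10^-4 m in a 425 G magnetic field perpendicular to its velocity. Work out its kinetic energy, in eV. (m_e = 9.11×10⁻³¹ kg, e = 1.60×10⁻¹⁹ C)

v = qBr/m = (1×1.60×10^-19)(0.0425)(6.38×10^-4) / (9.11×10^-31) = 4.76×10^6 m/s.
K = ½mv² = 0.5·(9.11×10^-31)·(4.76×10^6)² = 1.03×10^-17 J = 64.6 eV.

K ≈ 64.6 eV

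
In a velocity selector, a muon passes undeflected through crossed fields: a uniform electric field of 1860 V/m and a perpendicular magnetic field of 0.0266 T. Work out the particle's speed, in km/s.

For zero net force, qE = qvB, so v = E/B.
v = (1860) / (0.0266) = 6.99×10^4 m/s.

v ≈ 69.9 km/s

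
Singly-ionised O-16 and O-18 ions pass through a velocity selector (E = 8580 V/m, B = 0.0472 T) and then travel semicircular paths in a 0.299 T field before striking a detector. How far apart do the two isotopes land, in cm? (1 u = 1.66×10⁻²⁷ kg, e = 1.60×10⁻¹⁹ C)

Δd ≈ 2.52 cm

Both emerge at v = E/B₁ = 1.82×10^5 m/s.
r = mv/(qB₂), so r₁ = 0.1009 m and r₂ = 0.1135 m, giving Δr = 0.0126 m.
After a semicircle each ion lands a diameter 2r from the entry slit, so the separation is 2Δr = 0.0252 m.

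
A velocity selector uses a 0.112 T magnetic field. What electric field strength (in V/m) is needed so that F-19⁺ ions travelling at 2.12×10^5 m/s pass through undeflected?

E ≈ 2.37×10^4 V/m

qE = qvB ⇒ E = vB = (2.12×10^5)(0.112) = 2.37×10^4 V/m.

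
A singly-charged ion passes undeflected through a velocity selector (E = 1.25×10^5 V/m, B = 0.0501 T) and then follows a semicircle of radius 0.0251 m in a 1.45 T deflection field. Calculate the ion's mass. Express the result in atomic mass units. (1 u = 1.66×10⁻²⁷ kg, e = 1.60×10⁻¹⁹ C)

v = E/B₁ = 2.50×10^6 m/s.
From r = mv/(qB₂), m = qB₂r/v = (1×1.60×10^-19)(1.45)(0.0251) / (2.50×10^6) = 2.33×10^-27 kg.
In atomic mass units: m = 2.33×10^-27 / 1.66×10^-27 = 1.41 u.

m ≈ 1.41 u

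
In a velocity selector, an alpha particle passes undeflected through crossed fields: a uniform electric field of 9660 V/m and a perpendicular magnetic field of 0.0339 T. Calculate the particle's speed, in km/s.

For zero net force, qE = qvB, so v = E/B.
v = (9660) / (0.0339) = 2.85×10^5 m/s.

v ≈ 285 km/s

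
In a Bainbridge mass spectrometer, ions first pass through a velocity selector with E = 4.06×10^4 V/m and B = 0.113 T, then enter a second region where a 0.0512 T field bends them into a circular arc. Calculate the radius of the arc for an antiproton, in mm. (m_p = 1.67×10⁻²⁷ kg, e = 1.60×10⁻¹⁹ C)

The selector passes v = E/B = 4.06×10^4/0.113 = 3.59×10^5 m/s.
In the deflection region, r = mv/(qB₂) = (1.67×10^-27)(3.59×10^5) / [(1×1.60×10^-19)(0.0512)] = 0.0732 m.

r ≈ 73.2 mm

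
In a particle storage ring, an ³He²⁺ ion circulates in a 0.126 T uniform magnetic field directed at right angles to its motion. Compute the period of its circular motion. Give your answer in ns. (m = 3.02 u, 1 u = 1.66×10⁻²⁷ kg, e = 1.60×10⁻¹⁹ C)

The cyclotron period is independent of speed: T = 2πm/(qB).
T = 2π(5.01×10^-27) / [(2×1.60×10^-19)(0.126)] = 7.81×10^-7 s.

T ≈ 781 ns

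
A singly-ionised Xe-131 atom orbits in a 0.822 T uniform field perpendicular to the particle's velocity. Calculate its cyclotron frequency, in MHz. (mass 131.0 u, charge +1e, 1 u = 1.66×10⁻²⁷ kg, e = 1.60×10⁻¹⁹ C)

f = qB/(2πm) = (1×1.60×10^-19)(0.822) / [2π(2.17×10^-25)] = 9.63×10^4 Hz.

f ≈ 0.0963 MHz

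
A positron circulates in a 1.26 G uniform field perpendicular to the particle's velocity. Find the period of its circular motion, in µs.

T ≈ 0.284 µs

The cyclotron period is independent of speed: T = 2πm/(qB).
T = 2π(9.11×10^-31) / [(1×1.60×10^-19)(1.26×10^-4)] = 2.84×10^-7 s.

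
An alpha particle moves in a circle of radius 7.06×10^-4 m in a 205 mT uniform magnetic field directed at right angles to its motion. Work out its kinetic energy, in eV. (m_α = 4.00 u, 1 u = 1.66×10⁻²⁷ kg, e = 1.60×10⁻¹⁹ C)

K ≈ 1.01 eV

v = qBr/m = (2×1.60×10^-19)(0.205)(7.06×10^-4) / (6.64×10^-27) = 6970 m/s.
K = ½mv² = 0.5·(6.64×10^-27)·(6970)² = 1.62×10^-19 J = 1.01 eV.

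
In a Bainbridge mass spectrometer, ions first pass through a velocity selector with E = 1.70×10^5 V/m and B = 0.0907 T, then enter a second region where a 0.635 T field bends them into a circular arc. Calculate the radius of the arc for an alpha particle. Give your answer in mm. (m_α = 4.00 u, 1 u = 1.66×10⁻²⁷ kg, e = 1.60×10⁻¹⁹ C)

The selector passes v = E/B = 1.70×10^5/0.0907 = 1.87×10^6 m/s.
In the deflection region, r = mv/(qB₂) = (6.64×10^-27)(1.87×10^6) / [(2×1.60×10^-19)(0.635)] = 0.0612 m.

r ≈ 61.2 mm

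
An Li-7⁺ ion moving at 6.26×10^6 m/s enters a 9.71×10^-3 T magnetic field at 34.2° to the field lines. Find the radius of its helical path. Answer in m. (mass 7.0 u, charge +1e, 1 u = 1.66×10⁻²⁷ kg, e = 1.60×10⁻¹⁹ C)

r ≈ 26.3 m

Only the perpendicular component v⊥ = v sin34.2° = 3.52×10^6 m/s is bent by the field.
r = m v⊥ /(qB) = (1.16×10^-26)(3.52×10^6) / [(1×1.60×10^-19)(9.71×10^-3)] = 26.3 m.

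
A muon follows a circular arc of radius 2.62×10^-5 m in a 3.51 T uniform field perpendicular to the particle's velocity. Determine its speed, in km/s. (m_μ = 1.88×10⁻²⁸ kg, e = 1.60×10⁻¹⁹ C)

v ≈ 78.3 km/s

From qvB = mv²/r, v = qBr/m.
v = (1×1.60×10^-19)(3.51)(2.62×10^-5) / (1.88×10^-28) = 7.83×10^4 m/s.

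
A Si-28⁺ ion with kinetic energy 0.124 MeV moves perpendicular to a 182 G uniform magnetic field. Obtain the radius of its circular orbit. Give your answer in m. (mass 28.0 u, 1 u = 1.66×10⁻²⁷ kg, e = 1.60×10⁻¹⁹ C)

Convert the energy: K = 0.124 MeV = 1.98×10^-14 J.
v = √(2K/m) = √(2·1.98×10^-14/4.65×10^-26) = 9.24×10^5 m/s.
r = mv/(qB) = (4.65×10^-26)(9.24×10^5) / [(1×1.60×10^-19)(0.0182)] = 14.7 m.

r ≈ 14.7 m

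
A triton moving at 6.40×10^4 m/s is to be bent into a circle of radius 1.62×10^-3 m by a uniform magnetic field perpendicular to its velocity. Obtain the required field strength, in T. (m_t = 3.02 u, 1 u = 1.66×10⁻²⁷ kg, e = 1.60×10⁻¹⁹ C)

B ≈ 1.24 T

qvB = mv²/r gives B = mv/(qr).
B = (5.01×10^-27)(6.40×10^4) / [(1×1.60×10^-19)(1.62×10^-3)] = 1.24 T.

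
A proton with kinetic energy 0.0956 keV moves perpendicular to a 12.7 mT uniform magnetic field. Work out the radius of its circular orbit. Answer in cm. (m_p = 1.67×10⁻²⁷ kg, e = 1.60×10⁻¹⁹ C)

Convert the energy: K = 0.0956 keV = 1.53×10^-17 J.
v = √(2K/m) = √(2·1.53×10^-17/1.67×10^-27) = 1.35×10^5 m/s.
r = mv/(qB) = (1.67×10^-27)(1.35×10^5) / [(1×1.60×10^-19)(0.0127)] = 0.111 m.

r ≈ 11.1 cm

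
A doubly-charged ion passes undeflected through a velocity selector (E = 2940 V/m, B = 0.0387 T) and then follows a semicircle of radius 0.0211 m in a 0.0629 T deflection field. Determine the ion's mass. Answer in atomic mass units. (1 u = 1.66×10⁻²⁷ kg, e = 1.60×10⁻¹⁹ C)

m ≈ 3.37 u

v = E/B₁ = 7.60×10^4 m/s.
From r = mv/(qB₂), m = qB₂r/v = (2×1.60×10^-19)(0.0629)(0.0211) / (7.60×10^4) = 5.59×10^-27 kg.
In atomic mass units: m = 5.59×10^-27 / 1.66×10^-27 = 3.37 u.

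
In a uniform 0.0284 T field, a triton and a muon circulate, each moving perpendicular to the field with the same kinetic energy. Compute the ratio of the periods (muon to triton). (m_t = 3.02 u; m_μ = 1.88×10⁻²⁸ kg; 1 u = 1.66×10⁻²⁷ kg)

ratio ≈ 0.0375

T = 2πm/(qB) is independent of speed, so T₂/T₁ = (m₂/q₂)/(m₁/q₁).
T_{muon}/T_{triton} = (1.88×10^-28/1e) / (5.01×10^-27/1e) = 0.0375.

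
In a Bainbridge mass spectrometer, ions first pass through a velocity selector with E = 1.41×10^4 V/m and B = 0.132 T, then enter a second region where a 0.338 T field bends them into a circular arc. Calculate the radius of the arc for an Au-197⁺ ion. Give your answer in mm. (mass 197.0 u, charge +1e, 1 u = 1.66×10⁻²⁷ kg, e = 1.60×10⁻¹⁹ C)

The selector passes v = E/B = 1.41×10^4/0.132 = 1.07×10^5 m/s.
In the deflection region, r = mv/(qB₂) = (3.27×10^-25)(1.07×10^5) / [(1×1.60×10^-19)(0.338)] = 0.646 m.

r ≈ 646 mm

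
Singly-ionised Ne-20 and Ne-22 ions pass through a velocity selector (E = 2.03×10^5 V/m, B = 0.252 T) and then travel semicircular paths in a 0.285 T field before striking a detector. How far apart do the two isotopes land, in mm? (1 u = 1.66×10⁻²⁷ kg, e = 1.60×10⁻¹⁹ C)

Both emerge at v = E/B₁ = 8.06×10^5 m/s.
r = mv/(qB₂), so r₁ = 0.5865 m and r₂ = 0.6452 m, giving Δr = 0.0587 m.
After a semicircle each ion lands a diameter 2r from the entry slit, so the separation is 2Δr = 0.117 m.

Δd ≈ 117 mm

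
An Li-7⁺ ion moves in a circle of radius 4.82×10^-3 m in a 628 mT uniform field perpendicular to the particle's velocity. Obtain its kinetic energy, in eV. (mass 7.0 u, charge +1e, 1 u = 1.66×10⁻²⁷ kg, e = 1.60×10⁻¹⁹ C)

v = qBr/m = (1×1.60×10^-19)(0.628)(4.82×10^-3) / (1.16×10^-26) = 4.17×10^4 m/s.
K = ½mv² = 0.5·(1.16×10^-26)·(4.17×10^4)² = 1.01×10^-17 J = 63.1 eV.

K ≈ 63.1 eV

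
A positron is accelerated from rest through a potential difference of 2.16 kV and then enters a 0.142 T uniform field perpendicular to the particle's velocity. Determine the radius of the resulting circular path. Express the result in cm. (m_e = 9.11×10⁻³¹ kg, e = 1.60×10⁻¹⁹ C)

r ≈ 0.110 cm

The kinetic energy gained is K = qV = (1×1.60×10^-19)(2160) = 3.46×10^-16 J.
v = √(2K/m) = 2.75×10^7 m/s.
r = mv/(qB) = (9.11×10^-31)(2.75×10^7) / [(1×1.60×10^-19)(0.142)] = 1.10×10^-3 m.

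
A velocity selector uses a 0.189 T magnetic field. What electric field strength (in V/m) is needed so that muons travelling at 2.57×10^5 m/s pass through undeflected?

qE = qvB ⇒ E = vB = (2.57×10^5)(0.189) = 4.86×10^4 V/m.

E ≈ 4.86×10^4 V/m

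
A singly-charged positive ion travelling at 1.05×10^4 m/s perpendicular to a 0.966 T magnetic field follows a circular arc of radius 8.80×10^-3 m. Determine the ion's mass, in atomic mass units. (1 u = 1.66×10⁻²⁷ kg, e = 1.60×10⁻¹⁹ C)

m ≈ 78.0 u

qvB = mv²/r ⇒ m = qBr/v.
m = (1×1.60×10^-19)(0.966)(8.80×10^-3) / (1.05×10^4) = 1.30×10^-25 kg = 78.0 u.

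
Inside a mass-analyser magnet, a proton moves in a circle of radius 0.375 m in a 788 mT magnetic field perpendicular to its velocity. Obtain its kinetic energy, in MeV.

v = qBr/m = (1×1.60×10^-19)(0.788)(0.375) / (1.67×10^-27) = 2.83×10^7 m/s.
K = ½mv² = 0.5·(1.67×10^-27)·(2.83×10^7)² = 6.69×10^-13 J = 4.18 MeV.

K ≈ 4.18 MeV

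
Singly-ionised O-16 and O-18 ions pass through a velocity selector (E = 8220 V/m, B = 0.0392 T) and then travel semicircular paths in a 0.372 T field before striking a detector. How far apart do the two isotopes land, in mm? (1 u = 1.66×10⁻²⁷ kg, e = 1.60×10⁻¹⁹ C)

Both emerge at v = E/B₁ = 2.10×10^5 m/s.
r = mv/(qB₂), so r₁ = 0.09357 m and r₂ = 0.1053 m, giving Δr = 0.0117 m.
After a semicircle each ion lands a diameter 2r from the entry slit, so the separation is 2Δr = 0.0234 m.

Δd ≈ 23.4 mm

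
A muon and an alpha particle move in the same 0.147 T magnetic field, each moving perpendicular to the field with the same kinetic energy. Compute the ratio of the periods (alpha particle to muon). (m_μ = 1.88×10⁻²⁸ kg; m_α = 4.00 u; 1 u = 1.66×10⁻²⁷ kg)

ratio ≈ 17.7

T = 2πm/(qB) is independent of speed, so T₂/T₁ = (m₂/q₂)/(m₁/q₁).
T_{alpha particle}/T_{muon} = (6.64×10^-27/2e) / (1.88×10^-28/1e) = 17.7.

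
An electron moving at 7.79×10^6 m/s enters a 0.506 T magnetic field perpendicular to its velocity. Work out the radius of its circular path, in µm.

The magnetic force provides the centripetal force: qvB = mv²/r, so r = mv/(qB).
r = (9.11×10^-31 kg)(7.79×10^6 m/s) / [(1×1.60×10^-19 C)(0.506 T)] = 8.77×10^-5 m.

r ≈ 87.7 µm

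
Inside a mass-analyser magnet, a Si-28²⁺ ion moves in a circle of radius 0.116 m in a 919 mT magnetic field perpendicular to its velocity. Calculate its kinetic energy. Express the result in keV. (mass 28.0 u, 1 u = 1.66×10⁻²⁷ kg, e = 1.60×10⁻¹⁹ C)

v = qBr/m = (2×1.60×10^-19)(0.919)(0.116) / (4.65×10^-26) = 7.34×10^5 m/s.
K = ½mv² = 0.5·(4.65×10^-26)·(7.34×10^5)² = 1.25×10^-14 J = 78.2 keV.

K ≈ 78.2 keV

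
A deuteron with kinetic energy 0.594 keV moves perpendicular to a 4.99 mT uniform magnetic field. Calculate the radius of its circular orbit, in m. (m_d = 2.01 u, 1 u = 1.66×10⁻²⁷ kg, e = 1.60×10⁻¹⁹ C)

Convert the energy: K = 0.594 keV = 9.50×10^-17 J.
v = √(2K/m) = √(2·9.50×10^-17/3.34×10^-27) = 2.39×10^5 m/s.
r = mv/(qB) = (3.34×10^-27)(2.39×10^5) / [(1×1.60×10^-19)(4.99×10^-3)] = 0.997 m.

r ≈ 0.997 m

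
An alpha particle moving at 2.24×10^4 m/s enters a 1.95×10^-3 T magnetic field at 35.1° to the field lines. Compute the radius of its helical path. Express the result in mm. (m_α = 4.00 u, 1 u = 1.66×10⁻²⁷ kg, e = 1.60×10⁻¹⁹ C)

Only the perpendicular component v⊥ = v sin35.1° = 1.29×10^4 m/s is bent by the field.
r = m v⊥ /(qB) = (6.64×10^-27)(1.29×10^4) / [(2×1.60×10^-19)(1.95×10^-3)] = 0.137 m.

r ≈ 137 mm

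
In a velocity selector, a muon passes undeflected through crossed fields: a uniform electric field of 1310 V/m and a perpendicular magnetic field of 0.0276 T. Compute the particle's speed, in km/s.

For zero net force, qE = qvB, so v = E/B.
v = (1310) / (0.0276) = 4.75×10^4 m/s.

v ≈ 47.5 km/s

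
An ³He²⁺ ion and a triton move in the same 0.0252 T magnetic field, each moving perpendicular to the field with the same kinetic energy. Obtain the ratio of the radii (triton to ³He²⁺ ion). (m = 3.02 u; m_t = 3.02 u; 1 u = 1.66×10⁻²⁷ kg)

ratio ≈ 2.00

r = √(2mK)/(qB) ⇒ at equal K, r ∝ √m/q.
r_{triton}/r_{³He²⁺ ion} = 2.00.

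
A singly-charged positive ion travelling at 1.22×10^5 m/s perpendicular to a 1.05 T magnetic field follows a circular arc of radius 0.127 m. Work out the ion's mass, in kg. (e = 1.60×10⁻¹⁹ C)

qvB = mv²/r ⇒ m = qBr/v.
m = (1×1.60×10^-19)(1.05)(0.127) / (1.22×10^5) = 1.75×10^-25 kg.

m ≈ 1.75×10^-25 kg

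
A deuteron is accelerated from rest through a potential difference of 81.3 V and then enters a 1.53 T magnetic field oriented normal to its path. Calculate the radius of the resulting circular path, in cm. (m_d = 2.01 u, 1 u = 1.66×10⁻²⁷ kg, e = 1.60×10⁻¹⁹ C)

The kinetic energy gained is K = qV = (1×1.60×10^-19)(81.3) = 1.30×10^-17 J.
v = √(2K/m) = 8.83×10^4 m/s.
r = mv/(qB) = (3.34×10^-27)(8.83×10^4) / [(1×1.60×10^-19)(1.53)] = 1.20×10^-3 m.

r ≈ 0.120 cm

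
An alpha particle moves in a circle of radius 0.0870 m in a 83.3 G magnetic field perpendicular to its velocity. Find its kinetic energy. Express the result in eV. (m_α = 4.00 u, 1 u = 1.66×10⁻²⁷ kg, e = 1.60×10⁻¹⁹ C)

K ≈ 25.3 eV

v = qBr/m = (2×1.60×10^-19)(8.33×10^-3)(0.0870) / (6.64×10^-27) = 3.49×10^4 m/s.
K = ½mv² = 0.5·(6.64×10^-27)·(3.49×10^4)² = 4.05×10^-18 J = 25.3 eV.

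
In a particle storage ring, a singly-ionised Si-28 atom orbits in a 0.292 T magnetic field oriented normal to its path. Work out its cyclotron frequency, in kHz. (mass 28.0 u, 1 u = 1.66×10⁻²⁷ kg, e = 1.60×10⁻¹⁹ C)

f = qB/(2πm) = (1×1.60×10^-19)(0.292) / [2π(4.65×10^-26)] = 1.60×10^5 Hz.

f ≈ 160 kHz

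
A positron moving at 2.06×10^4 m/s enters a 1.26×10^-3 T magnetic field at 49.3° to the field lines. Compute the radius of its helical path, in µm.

Only the perpendicular component v⊥ = v sin49.3° = 1.56×10^4 m/s is bent by the field.
r = m v⊥ /(qB) = (9.11×10^-31)(1.56×10^4) / [(1×1.60×10^-19)(1.26×10^-3)] = 7.06×10^-5 m.

r ≈ 70.6 µm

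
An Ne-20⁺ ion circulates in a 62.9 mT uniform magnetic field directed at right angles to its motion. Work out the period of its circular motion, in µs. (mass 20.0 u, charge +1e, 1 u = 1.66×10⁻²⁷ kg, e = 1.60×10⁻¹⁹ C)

T ≈ 20.7 µs

The cyclotron period is independent of speed: T = 2πm/(qB).
T = 2π(3.32×10^-26) / [(1×1.60×10^-19)(0.0629)] = 2.07×10^-5 s.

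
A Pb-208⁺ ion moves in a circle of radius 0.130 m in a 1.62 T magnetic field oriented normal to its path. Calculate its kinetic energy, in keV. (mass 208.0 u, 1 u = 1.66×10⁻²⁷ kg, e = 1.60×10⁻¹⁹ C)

v = qBr/m = (1×1.60×10^-19)(1.62)(0.130) / (3.45×10^-25) = 9.76×10^4 m/s.
K = ½mv² = 0.5·(3.45×10^-25)·(9.76×10^4)² = 1.64×10^-15 J = 10.3 keV.

K ≈ 10.3 keV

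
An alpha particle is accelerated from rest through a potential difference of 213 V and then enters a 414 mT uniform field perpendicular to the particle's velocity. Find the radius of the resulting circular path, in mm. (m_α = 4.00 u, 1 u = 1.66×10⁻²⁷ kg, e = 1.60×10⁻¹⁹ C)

r ≈ 7.18 mm

The kinetic energy gained is K = qV = (2×1.60×10^-19)(213) = 6.82×10^-17 J.
v = √(2K/m) = 1.43×10^5 m/s.
r = mv/(qB) = (6.64×10^-27)(1.43×10^5) / [(2×1.60×10^-19)(0.414)] = 7.18×10^-3 m.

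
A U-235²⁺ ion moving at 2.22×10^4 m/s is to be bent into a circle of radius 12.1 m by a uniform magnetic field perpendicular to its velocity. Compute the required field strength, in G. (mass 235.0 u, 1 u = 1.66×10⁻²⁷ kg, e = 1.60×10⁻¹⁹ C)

B ≈ 22.4 G

qvB = mv²/r gives B = mv/(qr).
B = (3.90×10^-25)(2.22×10^4) / [(2×1.60×10^-19)(12.1)] = 2.24×10^-3 T.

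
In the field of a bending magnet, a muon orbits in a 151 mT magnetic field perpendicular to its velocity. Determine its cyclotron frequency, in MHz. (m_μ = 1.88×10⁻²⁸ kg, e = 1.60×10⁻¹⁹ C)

f ≈ 20.5 MHz

f = qB/(2πm) = (1×1.60×10^-19)(0.151) / [2π(1.88×10^-28)] = 2.05×10^7 Hz.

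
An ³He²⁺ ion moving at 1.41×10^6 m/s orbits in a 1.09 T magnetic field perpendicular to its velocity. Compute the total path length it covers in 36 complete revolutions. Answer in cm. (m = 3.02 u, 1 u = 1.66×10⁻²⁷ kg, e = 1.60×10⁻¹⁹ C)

L ≈ 458 cm

r = mv/(qB) = 0.0203 m, so one revolution covers 2πr = 0.127 m.
In 36 revolutions: L = 36·2πr = 4.58 m.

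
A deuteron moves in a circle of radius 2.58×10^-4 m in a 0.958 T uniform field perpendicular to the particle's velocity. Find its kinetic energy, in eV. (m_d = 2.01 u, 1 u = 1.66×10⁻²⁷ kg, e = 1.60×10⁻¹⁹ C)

v = qBr/m = (1×1.60×10^-19)(0.958)(2.58×10^-4) / (3.34×10^-27) = 1.19×10^4 m/s.
K = ½mv² = 0.5·(3.34×10^-27)·(1.19×10^4)² = 2.34×10^-19 J = 1.46 eV.

K ≈ 1.46 eV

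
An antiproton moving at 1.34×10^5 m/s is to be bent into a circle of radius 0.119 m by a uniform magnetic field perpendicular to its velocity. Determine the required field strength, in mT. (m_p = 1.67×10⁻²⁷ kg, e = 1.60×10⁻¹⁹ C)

qvB = mv²/r gives B = mv/(qr).
B = (1.67×10^-27)(1.34×10^5) / [(1×1.60×10^-19)(0.119)] = 0.0118 T.

B ≈ 11.8 mT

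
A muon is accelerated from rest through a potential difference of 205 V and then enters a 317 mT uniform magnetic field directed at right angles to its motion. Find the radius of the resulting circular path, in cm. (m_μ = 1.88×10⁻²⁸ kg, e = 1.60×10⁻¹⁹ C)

r ≈ 0.219 cm

The kinetic energy gained is K = qV = (1×1.60×10^-19)(205) = 3.28×10^-17 J.
v = √(2K/m) = 5.91×10^5 m/s.
r = mv/(qB) = (1.88×10^-28)(5.91×10^5) / [(1×1.60×10^-19)(0.317)] = 2.19×10^-3 m.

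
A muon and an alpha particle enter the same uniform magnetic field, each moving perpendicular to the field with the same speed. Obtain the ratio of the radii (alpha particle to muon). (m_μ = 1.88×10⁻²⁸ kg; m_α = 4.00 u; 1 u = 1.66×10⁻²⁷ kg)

ratio ≈ 17.7

r = mv/(qB) ⇒ at equal v, r ∝ m/q.
r_{alpha particle}/r_{muon} = 17.7.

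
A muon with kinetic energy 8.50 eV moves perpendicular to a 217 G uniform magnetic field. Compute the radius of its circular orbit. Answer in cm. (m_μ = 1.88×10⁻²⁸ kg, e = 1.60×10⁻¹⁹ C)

Convert the energy: K = 8.50 eV = 1.36×10^-18 J.
v = √(2K/m) = √(2·1.36×10^-18/1.88×10^-28) = 1.20×10^5 m/s.
r = mv/(qB) = (1.88×10^-28)(1.20×10^5) / [(1×1.60×10^-19)(0.0217)] = 6.51×10^-3 m.

r ≈ 0.651 cm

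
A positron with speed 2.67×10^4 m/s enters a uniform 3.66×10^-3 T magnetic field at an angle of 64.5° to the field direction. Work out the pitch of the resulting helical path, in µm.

pitch ≈ 112 µm

The velocity component along B is v∥ = v cos64.5° = 1.15×10^4 m/s.
The cyclotron period T = 2πm/(qB) = 9.77×10^-9 s is set by m, q, B alone.
Pitch = v∥·T = (1.15×10^4)(9.77×10^-9) = 1.12×10^-4 m.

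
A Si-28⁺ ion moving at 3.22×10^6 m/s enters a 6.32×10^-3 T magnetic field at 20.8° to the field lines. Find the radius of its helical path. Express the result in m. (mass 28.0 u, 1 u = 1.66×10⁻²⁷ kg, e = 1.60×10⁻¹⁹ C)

Only the perpendicular component v⊥ = v sin20.8° = 1.14×10^6 m/s is bent by the field.
r = m v⊥ /(qB) = (4.65×10^-26)(1.14×10^6) / [(1×1.60×10^-19)(6.32×10^-3)] = 52.6 m.

r ≈ 52.6 m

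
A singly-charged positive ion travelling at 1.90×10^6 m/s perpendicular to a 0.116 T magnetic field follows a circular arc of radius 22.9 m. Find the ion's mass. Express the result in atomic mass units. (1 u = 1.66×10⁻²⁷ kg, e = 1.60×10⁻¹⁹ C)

m ≈ 135 u

qvB = mv²/r ⇒ m = qBr/v.
m = (1×1.60×10^-19)(0.116)(22.9) / (1.90×10^6) = 2.24×10^-25 kg = 135 u.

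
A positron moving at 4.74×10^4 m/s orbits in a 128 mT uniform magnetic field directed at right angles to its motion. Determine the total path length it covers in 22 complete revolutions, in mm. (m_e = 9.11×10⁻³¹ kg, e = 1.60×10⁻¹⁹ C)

L ≈ 0.291 mm

r = mv/(qB) = 2.11×10^-6 m, so one revolution covers 2πr = 1.32×10^-5 m.
In 22 revolutions: L = 22·2πr = 2.91×10^-4 m.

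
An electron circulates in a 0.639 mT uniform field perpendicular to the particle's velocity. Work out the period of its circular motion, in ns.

T ≈ 56.0 ns

The cyclotron period is independent of speed: T = 2πm/(qB).
T = 2π(9.11×10^-31) / [(1×1.60×10^-19)(6.39×10^-4)] = 5.60×10^-8 s.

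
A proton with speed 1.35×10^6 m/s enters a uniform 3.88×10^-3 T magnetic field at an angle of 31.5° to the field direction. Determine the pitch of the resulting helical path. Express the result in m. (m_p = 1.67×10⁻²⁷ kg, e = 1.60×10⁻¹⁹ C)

pitch ≈ 19.5 m

The velocity component along B is v∥ = v cos31.5° = 1.15×10^6 m/s.
The cyclotron period T = 2πm/(qB) = 1.69×10^-5 s is set by m, q, B alone.
Pitch = v∥·T = (1.15×10^6)(1.69×10^-5) = 19.5 m.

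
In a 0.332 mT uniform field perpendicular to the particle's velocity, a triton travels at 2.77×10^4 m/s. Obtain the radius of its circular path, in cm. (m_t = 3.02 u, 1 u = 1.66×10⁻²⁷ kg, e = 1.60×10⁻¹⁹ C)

The magnetic force provides the centripetal force: qvB = mv²/r, so r = mv/(qB).
r = (5.01×10^-27 kg)(2.77×10^4 m/s) / [(1×1.60×10^-19 C)(3.32×10^-4 T)] = 2.61 m.

r ≈ 261 cm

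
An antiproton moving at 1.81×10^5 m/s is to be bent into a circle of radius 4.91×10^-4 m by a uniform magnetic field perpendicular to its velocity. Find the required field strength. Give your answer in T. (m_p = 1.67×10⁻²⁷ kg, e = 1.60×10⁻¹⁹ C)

qvB = mv²/r gives B = mv/(qr).
B = (1.67×10^-27)(1.81×10^5) / [(1×1.60×10^-19)(4.91×10^-4)] = 3.85 T.

B ≈ 3.85 T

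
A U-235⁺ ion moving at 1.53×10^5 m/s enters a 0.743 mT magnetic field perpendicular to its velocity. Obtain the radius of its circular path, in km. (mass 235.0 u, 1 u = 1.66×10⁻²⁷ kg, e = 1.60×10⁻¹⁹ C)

The magnetic force provides the centripetal force: qvB = mv²/r, so r = mv/(qB).
r = (3.90×10^-25 kg)(1.53×10^5 m/s) / [(1×1.60×10^-19 C)(7.43×10^-4 T)] = 502 m.

r ≈ 0.502 km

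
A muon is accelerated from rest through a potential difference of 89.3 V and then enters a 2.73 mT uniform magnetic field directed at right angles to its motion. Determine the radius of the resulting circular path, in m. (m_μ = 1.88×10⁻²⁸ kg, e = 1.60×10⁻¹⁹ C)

r ≈ 0.168 m

The kinetic energy gained is K = qV = (1×1.60×10^-19)(89.3) = 1.43×10^-17 J.
v = √(2K/m) = 3.90×10^5 m/s.
r = mv/(qB) = (1.88×10^-28)(3.90×10^5) / [(1×1.60×10^-19)(2.73×10^-3)] = 0.168 m.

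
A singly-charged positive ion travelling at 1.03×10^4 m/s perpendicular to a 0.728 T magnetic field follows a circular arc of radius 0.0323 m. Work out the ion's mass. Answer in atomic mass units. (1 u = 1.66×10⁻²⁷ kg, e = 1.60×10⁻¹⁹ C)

qvB = mv²/r ⇒ m = qBr/v.
m = (1×1.60×10^-19)(0.728)(0.0323) / (1.03×10^4) = 3.65×10^-25 kg = 220 u.

m ≈ 220 u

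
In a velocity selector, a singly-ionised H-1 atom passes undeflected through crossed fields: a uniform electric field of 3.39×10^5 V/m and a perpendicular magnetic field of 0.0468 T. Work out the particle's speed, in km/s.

v ≈ 7240 km/s

For zero net force, qE = qvB, so v = E/B.
v = (3.39×10^5) / (0.0468) = 7.24×10^6 m/s.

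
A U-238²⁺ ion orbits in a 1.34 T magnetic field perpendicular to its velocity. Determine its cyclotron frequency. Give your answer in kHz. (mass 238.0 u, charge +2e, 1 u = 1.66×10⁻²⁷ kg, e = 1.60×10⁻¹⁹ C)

f ≈ 173 kHz

f = qB/(2πm) = (2×1.60×10^-19)(1.34) / [2π(3.95×10^-25)] = 1.73×10^5 Hz.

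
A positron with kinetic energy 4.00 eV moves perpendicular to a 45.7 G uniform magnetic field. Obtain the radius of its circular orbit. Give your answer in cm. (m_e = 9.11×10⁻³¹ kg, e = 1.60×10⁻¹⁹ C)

Convert the energy: K = 4.00 eV = 6.40×10^-19 J.
v = √(2K/m) = √(2·6.40×10^-19/9.11×10^-31) = 1.19×10^6 m/s.
r = mv/(qB) = (9.11×10^-31)(1.19×10^6) / [(1×1.60×10^-19)(4.57×10^-3)] = 1.48×10^-3 m.

r ≈ 0.148 cm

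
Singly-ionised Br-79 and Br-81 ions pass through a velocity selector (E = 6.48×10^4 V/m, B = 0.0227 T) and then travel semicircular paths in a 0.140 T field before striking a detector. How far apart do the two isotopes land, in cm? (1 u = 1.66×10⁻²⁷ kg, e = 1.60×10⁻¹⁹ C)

Δd ≈ 84.6 cm

Both emerge at v = E/B₁ = 2.85×10^6 m/s.
r = mv/(qB₂), so r₁ = 16.712 m and r₂ = 17.135 m, giving Δr = 0.423 m.
After a semicircle each ion lands a diameter 2r from the entry slit, so the separation is 2Δr = 0.846 m.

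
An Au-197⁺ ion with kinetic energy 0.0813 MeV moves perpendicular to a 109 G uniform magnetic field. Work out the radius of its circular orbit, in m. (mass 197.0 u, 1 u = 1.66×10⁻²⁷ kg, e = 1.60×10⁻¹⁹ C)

r ≈ 52.9 m

Convert the energy: K = 0.0813 MeV = 1.30×10^-14 J.
v = √(2K/m) = √(2·1.30×10^-14/3.27×10^-25) = 2.82×10^5 m/s.
r = mv/(qB) = (3.27×10^-25)(2.82×10^5) / [(1×1.60×10^-19)(0.0109)] = 52.9 m.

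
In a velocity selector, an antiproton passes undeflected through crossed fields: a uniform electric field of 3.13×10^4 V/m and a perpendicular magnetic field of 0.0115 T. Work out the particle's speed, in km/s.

For zero net force, qE = qvB, so v = E/B.
v = (3.13×10^4) / (0.0115) = 2.72×10^6 m/s.

v ≈ 2720 km/s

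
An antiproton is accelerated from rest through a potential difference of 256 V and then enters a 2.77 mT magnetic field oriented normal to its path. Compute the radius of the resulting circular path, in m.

r ≈ 0.835 m

The kinetic energy gained is K = qV = (1×1.60×10^-19)(256) = 4.10×10^-17 J.
v = √(2K/m) = 2.21×10^5 m/s.
r = mv/(qB) = (1.67×10^-27)(2.21×10^5) / [(1×1.60×10^-19)(2.77×10^-3)] = 0.835 m.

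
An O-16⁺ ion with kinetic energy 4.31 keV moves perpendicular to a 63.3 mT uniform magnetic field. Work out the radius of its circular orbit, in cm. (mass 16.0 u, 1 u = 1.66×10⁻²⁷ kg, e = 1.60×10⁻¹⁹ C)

r ≈ 59.8 cm

Convert the energy: K = 4.31 keV = 6.90×10^-16 J.
v = √(2K/m) = √(2·6.90×10^-16/2.66×10^-26) = 2.28×10^5 m/s.
r = mv/(qB) = (2.66×10^-26)(2.28×10^5) / [(1×1.60×10^-19)(0.0633)] = 0.598 m.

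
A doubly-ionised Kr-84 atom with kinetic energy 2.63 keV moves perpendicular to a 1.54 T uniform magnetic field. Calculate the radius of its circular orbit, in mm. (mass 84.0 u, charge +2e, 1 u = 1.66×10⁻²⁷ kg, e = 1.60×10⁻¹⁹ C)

r ≈ 22.0 mm

Convert the energy: K = 2.63 keV = 4.21×10^-16 J.
v = √(2K/m) = √(2·4.21×10^-16/1.39×10^-25) = 7.77×10^4 m/s.
r = mv/(qB) = (1.39×10^-25)(7.77×10^4) / [(2×1.60×10^-19)(1.54)] = 0.0220 m.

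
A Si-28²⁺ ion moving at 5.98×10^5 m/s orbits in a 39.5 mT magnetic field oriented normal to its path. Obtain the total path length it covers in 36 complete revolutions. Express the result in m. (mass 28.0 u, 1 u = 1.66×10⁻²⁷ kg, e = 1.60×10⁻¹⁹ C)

L ≈ 497 m

r = mv/(qB) = 2.20 m, so one revolution covers 2πr = 13.8 m.
In 36 revolutions: L = 36·2πr = 497 m.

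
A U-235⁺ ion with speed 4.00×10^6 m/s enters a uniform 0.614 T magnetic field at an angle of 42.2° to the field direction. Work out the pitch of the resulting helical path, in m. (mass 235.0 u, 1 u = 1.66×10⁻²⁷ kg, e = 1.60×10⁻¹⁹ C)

pitch ≈ 73.9 m

The velocity component along B is v∥ = v cos42.2° = 2.96×10^6 m/s.
The cyclotron period T = 2πm/(qB) = 2.49×10^-5 s is set by m, q, B alone.
Pitch = v∥·T = (2.96×10^6)(2.49×10^-5) = 73.9 m.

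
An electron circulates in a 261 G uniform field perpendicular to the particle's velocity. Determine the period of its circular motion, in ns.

T ≈ 1.37 ns

The cyclotron period is independent of speed: T = 2πm/(qB).
T = 2π(9.11×10^-31) / [(1×1.60×10^-19)(0.0261)] = 1.37×10^-9 s.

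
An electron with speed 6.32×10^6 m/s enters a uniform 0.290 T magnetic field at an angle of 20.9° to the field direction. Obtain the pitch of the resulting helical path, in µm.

The velocity component along B is v∥ = v cos20.9° = 5.90×10^6 m/s.
The cyclotron period T = 2πm/(qB) = 1.23×10^-10 s is set by m, q, B alone.
Pitch = v∥·T = (5.90×10^6)(1.23×10^-10) = 7.28×10^-4 m.

pitch ≈ 728 µm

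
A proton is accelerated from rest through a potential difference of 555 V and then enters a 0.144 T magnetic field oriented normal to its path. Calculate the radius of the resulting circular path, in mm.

The kinetic energy gained is K = qV = (1×1.60×10^-19)(555) = 8.88×10^-17 J.
v = √(2K/m) = 3.26×10^5 m/s.
r = mv/(qB) = (1.67×10^-27)(3.26×10^5) / [(1×1.60×10^-19)(0.144)] = 0.0236 m.

r ≈ 23.6 mm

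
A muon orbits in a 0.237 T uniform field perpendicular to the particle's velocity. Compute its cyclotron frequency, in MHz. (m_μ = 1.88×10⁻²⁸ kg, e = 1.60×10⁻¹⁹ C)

f = qB/(2πm) = (1×1.60×10^-19)(0.237) / [2π(1.88×10^-28)] = 3.21×10^7 Hz.

f ≈ 32.1 MHz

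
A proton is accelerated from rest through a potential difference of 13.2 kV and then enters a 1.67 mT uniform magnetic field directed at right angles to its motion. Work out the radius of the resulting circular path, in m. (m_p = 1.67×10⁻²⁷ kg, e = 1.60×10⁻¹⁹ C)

r ≈ 9.94 m

The kinetic energy gained is K = qV = (1×1.60×10^-19)(1.32×10^4) = 2.11×10^-15 J.
v = √(2K/m) = 1.59×10^6 m/s.
r = mv/(qB) = (1.67×10^-27)(1.59×10^6) / [(1×1.60×10^-19)(1.67×10^-3)] = 9.94 m.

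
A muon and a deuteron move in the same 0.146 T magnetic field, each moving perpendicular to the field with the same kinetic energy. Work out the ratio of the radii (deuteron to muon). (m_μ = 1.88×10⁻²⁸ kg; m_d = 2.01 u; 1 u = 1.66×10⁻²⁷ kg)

r = √(2mK)/(qB) ⇒ at equal K, r ∝ √m/q.
r_{deuteron}/r_{muon} = 4.21.

ratio ≈ 4.21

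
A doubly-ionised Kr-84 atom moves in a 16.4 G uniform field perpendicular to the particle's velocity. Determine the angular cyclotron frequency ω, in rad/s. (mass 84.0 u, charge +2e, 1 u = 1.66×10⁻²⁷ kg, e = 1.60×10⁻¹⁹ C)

ω = qB/m = (2×1.60×10^-19)(1.64×10^-3) / (1.39×10^-25) = 3760 rad/s.

ω ≈ 3760 rad/s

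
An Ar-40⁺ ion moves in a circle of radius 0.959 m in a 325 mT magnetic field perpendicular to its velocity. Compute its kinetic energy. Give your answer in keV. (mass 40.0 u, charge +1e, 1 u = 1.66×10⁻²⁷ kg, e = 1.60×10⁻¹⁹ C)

K ≈ 117 keV

v = qBr/m = (1×1.60×10^-19)(0.325)(0.959) / (6.64×10^-26) = 7.51×10^5 m/s.
K = ½mv² = 0.5·(6.64×10^-26)·(7.51×10^5)² = 1.87×10^-14 J = 117 keV.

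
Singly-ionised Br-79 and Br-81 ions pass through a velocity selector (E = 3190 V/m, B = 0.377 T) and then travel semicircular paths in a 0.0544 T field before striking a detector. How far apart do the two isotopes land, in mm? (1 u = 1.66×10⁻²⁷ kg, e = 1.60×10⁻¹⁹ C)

Both emerge at v = E/B₁ = 8460 m/s.
r = mv/(qB₂), so r₁ = 0.12749 m and r₂ = 0.13071 m, giving Δr = 3.23×10^-3 m.
After a semicircle each ion lands a diameter 2r from the entry slit, so the separation is 2Δr = 6.46×10^-3 m.

Δd ≈ 6.46 mm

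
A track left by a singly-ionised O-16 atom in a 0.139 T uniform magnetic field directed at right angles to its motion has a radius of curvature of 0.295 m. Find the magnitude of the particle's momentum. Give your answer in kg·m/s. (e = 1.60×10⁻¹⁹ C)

Since qvB = mv²/r, the momentum p = mv = qBr.
p = (1×1.60×10^-19)(0.139)(0.295) = 6.56×10^-21 kg·m/s.

p ≈ 6.56×10^-21 kg·m/s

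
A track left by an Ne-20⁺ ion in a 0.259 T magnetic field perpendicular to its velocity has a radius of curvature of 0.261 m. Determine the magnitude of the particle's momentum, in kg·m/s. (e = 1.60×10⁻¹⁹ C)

Since qvB = mv²/r, the momentum p = mv = qBr.
p = (1×1.60×10^-19)(0.259)(0.261) = 1.08×10^-20 kg·m/s.

p ≈ 1.08×10^-20 kg·m/s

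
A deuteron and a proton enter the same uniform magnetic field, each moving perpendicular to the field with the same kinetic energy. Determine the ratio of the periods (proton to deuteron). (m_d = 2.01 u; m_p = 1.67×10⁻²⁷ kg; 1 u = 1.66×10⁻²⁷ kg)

T = 2πm/(qB) is independent of speed, so T₂/T₁ = (m₂/q₂)/(m₁/q₁).
T_{proton}/T_{deuteron} = (1.67×10^-27/1e) / (3.34×10^-27/1e) = 0.501.

ratio ≈ 0.501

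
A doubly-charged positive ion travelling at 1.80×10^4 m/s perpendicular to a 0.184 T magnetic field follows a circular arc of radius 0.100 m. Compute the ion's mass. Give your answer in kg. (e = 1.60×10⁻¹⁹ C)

m ≈ 3.27×10^-25 kg

qvB = mv²/r ⇒ m = qBr/v.
m = (2×1.60×10^-19)(0.184)(0.100) / (1.80×10^4) = 3.27×10^-25 kg.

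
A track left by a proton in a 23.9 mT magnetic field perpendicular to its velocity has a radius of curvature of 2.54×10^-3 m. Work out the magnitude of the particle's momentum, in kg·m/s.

Since qvB = mv²/r, the momentum p = mv = qBr.
p = (1×1.60×10^-19)(0.0239)(2.54×10^-3) = 9.71×10^-24 kg·m/s.

p ≈ 9.71×10^-24 kg·m/s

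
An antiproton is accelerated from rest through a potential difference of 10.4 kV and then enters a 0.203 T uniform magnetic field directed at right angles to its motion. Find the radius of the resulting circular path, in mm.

The kinetic energy gained is K = qV = (1×1.60×10^-19)(1.04×10^4) = 1.66×10^-15 J.
v = √(2K/m) = 1.41×10^6 m/s.
r = mv/(qB) = (1.67×10^-27)(1.41×10^6) / [(1×1.60×10^-19)(0.203)] = 0.0726 m.

r ≈ 72.6 mm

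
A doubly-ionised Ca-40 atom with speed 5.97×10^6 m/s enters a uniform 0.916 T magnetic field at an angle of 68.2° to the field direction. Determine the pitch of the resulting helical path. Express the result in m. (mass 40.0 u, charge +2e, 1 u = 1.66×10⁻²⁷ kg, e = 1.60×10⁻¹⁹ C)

The velocity component along B is v∥ = v cos68.2° = 2.22×10^6 m/s.
The cyclotron period T = 2πm/(qB) = 1.42×10^-6 s is set by m, q, B alone.
Pitch = v∥·T = (2.22×10^6)(1.42×10^-6) = 3.16 m.

pitch ≈ 3.16 m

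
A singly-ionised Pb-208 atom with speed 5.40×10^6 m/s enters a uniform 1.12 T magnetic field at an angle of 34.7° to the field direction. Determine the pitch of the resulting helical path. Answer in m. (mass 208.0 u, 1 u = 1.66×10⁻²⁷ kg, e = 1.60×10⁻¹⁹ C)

The velocity component along B is v∥ = v cos34.7° = 4.44×10^6 m/s.
The cyclotron period T = 2πm/(qB) = 1.21×10^-5 s is set by m, q, B alone.
Pitch = v∥·T = (4.44×10^6)(1.21×10^-5) = 53.7 m.

pitch ≈ 53.7 m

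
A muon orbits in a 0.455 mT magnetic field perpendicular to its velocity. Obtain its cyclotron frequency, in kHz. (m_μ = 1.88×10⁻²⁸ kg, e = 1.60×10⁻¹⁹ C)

f = qB/(2πm) = (1×1.60×10^-19)(4.55×10^-4) / [2π(1.88×10^-28)] = 6.16×10^4 Hz.

f ≈ 61.6 kHz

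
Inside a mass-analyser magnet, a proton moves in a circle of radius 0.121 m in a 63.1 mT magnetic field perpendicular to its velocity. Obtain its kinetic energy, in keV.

v = qBr/m = (1×1.60×10^-19)(0.0631)(0.121) / (1.67×10^-27) = 7.32×10^5 m/s.
K = ½mv² = 0.5·(1.67×10^-27)·(7.32×10^5)² = 4.47×10^-16 J = 2.79 keV.

K ≈ 2.79 keV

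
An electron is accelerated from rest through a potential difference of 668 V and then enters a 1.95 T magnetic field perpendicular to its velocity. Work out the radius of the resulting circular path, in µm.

r ≈ 44.7 µm

The kinetic energy gained is K = qV = (1×1.60×10^-19)(668) = 1.07×10^-16 J.
v = √(2K/m) = 1.53×10^7 m/s.
r = mv/(qB) = (9.11×10^-31)(1.53×10^7) / [(1×1.60×10^-19)(1.95)] = 4.47×10^-5 m.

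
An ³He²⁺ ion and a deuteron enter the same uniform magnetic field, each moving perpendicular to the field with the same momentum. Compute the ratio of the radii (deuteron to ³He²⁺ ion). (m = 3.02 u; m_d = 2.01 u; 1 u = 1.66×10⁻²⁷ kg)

r = p/(qB) ⇒ at equal p, r ∝ 1/q.
r_{deuteron}/r_{³He²⁺ ion} = 2.00.

ratio ≈ 2.00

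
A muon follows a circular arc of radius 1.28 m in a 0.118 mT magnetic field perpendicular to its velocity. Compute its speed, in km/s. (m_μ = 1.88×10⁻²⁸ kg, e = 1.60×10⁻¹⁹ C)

From qvB = mv²/r, v = qBr/m.
v = (1×1.60×10^-19)(1.18×10^-4)(1.28) / (1.88×10^-28) = 1.29×10^5 m/s.

v ≈ 129 km/s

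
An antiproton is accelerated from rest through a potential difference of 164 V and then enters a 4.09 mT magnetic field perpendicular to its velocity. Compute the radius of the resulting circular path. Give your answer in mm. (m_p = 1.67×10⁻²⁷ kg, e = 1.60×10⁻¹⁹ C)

r ≈ 452 mm

The kinetic energy gained is K = qV = (1×1.60×10^-19)(164) = 2.62×10^-17 J.
v = √(2K/m) = 1.77×10^5 m/s.
r = mv/(qB) = (1.67×10^-27)(1.77×10^5) / [(1×1.60×10^-19)(4.09×10^-3)] = 0.452 m.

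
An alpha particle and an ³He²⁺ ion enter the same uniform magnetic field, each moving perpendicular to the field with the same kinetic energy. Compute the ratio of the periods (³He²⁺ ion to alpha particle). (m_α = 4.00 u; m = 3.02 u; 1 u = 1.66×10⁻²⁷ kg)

ratio ≈ 0.755

T = 2πm/(qB) is independent of speed, so T₂/T₁ = (m₂/q₂)/(m₁/q₁).
T_{³He²⁺ ion}/T_{alpha particle} = (5.01×10^-27/2e) / (6.64×10^-27/2e) = 0.755.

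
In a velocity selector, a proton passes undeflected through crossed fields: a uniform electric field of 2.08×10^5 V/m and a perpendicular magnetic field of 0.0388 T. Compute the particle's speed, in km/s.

For zero net force, qE = qvB, so v = E/B.
v = (2.08×10^5) / (0.0388) = 5.36×10^6 m/s.

v ≈ 5360 km/s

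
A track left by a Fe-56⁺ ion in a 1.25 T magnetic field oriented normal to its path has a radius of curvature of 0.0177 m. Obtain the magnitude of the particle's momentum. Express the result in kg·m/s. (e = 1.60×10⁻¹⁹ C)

Since qvB = mv²/r, the momentum p = mv = qBr.
p = (1×1.60×10^-19)(1.25)(0.0177) = 3.54×10^-21 kg·m/s.

p ≈ 3.54×10^-21 kg·m/s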